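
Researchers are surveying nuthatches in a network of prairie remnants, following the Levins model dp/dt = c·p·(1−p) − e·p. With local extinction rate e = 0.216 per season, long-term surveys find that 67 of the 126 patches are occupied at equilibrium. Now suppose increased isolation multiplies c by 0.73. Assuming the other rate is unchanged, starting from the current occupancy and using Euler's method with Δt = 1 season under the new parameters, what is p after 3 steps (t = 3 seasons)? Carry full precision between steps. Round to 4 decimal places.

Observed p* = 67/126 = 0.53175.
Balance c(1−p*) = e gives c = e/(1 − 0.53175) = 0.216/0.46825 = 0.46129.
Starting from p₀ = 0.53175; update p ← p + (dp/dt)·Δt with the new parameters.
p: 0.53175 → 0.50073  (Δp = -0.03101)
p: 0.50073 → 0.47676  (Δp = -0.02397)
p: 0.47676 → 0.45778  (Δp = -0.01898)

0.4578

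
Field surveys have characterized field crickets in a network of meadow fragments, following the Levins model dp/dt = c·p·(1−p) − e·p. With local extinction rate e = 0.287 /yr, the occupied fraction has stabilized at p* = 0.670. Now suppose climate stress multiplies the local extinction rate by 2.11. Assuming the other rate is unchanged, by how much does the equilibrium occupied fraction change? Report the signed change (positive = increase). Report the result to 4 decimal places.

-0.3663

Balance c(1−p*) = e gives c = e/(1 − 0.67000) = 0.287/0.33000 = 0.86970.
New p* = 1 − e/c = 1 − 0.60557/0.86970 = 0.30370.
Δp* = 0.30370 − 0.67000 = -0.36630.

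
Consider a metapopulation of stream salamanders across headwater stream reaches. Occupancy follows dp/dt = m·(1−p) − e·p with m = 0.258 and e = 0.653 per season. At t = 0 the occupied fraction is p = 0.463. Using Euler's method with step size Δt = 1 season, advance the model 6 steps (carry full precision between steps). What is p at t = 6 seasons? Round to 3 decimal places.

0.283

Update rule: p ← p + [m·(1−p) − e·p]·Δt with Δt = 1.
t = 1: p = 0.46300 + (-0.16379) = 0.29921
t = 2: p = 0.29921 + (-0.01458) = 0.28463
t = 3: p = 0.28463 + (-0.00130) = 0.28333
t = 4: p = 0.28333 + (-0.00012) = 0.28322
t = 5: p = 0.28322 + (-0.00001) = 0.28321
t = 6: p = 0.28321 + (-0.00000) = 0.28321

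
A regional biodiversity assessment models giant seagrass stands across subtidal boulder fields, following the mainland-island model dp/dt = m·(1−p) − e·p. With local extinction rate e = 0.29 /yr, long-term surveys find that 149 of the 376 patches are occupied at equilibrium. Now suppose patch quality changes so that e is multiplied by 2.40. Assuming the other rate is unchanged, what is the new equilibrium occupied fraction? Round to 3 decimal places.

Observed p* = 149/376 = 0.39628.
Balance m(1−p*) = e·p* gives m = e·p*/(1−p*) = 0.29×0.39628/0.60372 = 0.19036.
New p* = m/(m+e) = 0.19036/(0.19036+0.69600) = 0.21477.

0.215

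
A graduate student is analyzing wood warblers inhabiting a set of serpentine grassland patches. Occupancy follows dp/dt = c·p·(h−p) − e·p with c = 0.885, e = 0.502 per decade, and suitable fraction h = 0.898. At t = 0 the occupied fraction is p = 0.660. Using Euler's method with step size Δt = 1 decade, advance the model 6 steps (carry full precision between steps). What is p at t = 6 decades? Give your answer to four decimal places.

0.3465

Update rule: p ← p + [c·p·(h−p) − e·p]·Δt with Δt = 1.
step 1: Δp = -0.19230, p = 0.46770
step 2: Δp = -0.05668, p = 0.41102
step 3: Δp = -0.02919, p = 0.38183
step 4: Δp = -0.01725, p = 0.36457
step 5: Δp = -0.01091, p = 0.35367
step 6: Δp = -0.00717, p = 0.34650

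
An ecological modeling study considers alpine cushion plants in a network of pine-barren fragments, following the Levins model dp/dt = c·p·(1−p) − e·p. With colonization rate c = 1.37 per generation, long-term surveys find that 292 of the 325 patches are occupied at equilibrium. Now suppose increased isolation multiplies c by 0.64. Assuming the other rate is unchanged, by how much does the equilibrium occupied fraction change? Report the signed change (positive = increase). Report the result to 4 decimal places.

-0.0571

Observed p* = 292/325 = 0.89846.
Balance c(1−p*) = e gives e = 1.37×(1 − 0.89846) = 0.13911.
New p* = 1 − e/c = 1 − 0.13911/0.87680 = 0.84134.
Δp* = 0.84134 − 0.89846 = -0.05712.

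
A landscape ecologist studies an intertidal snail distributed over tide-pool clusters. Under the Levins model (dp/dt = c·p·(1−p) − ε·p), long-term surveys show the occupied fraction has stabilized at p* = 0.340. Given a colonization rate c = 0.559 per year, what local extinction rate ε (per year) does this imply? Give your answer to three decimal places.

0.369

At equilibrium c(1−p*) = ε.
ε = 0.559 × (1 − 0.340) = 0.559 × 0.6600 = 0.3689.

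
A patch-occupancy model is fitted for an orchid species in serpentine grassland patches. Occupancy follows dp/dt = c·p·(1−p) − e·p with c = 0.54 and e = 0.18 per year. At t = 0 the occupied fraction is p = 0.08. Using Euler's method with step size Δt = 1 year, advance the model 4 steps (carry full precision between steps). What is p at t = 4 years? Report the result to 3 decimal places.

Update rule: p ← p + [c·p·(1−p) − e·p]·Δt with Δt = 1.
t = 1: p = 0.08000 + (+0.02534) = 0.10534
t = 2: p = 0.10534 + (+0.03193) = 0.13728
t = 3: p = 0.13728 + (+0.03924) = 0.17652
t = 4: p = 0.17652 + (+0.04672) = 0.22324

0.223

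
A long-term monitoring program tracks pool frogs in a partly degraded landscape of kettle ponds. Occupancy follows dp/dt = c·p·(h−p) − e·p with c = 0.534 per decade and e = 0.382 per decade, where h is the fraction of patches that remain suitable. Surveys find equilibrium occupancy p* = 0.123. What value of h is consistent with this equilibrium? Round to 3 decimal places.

0.838

At equilibrium c(h−p*) = e, so h = p* + e/c.
h = 0.123 + 0.382/0.534 = 0.123 + 0.7154 = 0.8384.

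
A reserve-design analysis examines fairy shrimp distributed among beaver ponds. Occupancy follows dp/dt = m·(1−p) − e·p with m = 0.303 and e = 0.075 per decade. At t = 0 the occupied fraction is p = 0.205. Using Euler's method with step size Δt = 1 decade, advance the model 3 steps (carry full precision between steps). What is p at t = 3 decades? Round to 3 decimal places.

Update rule: p ← p + [m·(1−p) − e·p]·Δt with Δt = 1.
  1  |  dp/dt·Δt = +0.225510  |  p_1 = 0.430510
  2  |  dp/dt·Δt = +0.140267  |  p_2 = 0.570777
  3  |  dp/dt·Δt = +0.087246  |  p_3 = 0.658023

0.658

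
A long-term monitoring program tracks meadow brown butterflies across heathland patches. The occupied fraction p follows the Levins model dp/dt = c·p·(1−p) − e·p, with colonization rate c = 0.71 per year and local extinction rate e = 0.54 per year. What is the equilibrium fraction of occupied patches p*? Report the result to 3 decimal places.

0.239

At equilibrium, colonization balances extinction: c·p*·(1−p*) = e·p*.
So p* = 1 − e/c = 1 − 0.54/0.71 = 1 − 0.7606 = 0.2394.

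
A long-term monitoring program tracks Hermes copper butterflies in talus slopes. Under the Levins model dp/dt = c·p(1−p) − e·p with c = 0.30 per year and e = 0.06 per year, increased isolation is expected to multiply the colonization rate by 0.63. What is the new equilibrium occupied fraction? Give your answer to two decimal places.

0.68

Before: p* = 1 − 0.06/0.30 = 0.8000.
After the change, c = 0.189, e = 0.06, so p* = 1 − 0.06/0.189 = 0.6825.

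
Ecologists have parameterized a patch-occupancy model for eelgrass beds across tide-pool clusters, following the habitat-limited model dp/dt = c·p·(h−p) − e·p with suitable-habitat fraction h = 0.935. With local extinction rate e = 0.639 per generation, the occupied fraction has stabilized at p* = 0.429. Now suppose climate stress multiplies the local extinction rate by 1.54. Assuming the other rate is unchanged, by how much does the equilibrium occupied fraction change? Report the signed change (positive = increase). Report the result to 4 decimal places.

-0.2732

Balance c(h−p*) = e gives c = e/(0.935 − 0.42900) = 0.639/0.50600 = 1.26285.
New p* = 0.935 − e/c = 0.935 − 0.98406/1.26285 = 0.15576.
Δp* = 0.15576 − 0.42900 = -0.27324.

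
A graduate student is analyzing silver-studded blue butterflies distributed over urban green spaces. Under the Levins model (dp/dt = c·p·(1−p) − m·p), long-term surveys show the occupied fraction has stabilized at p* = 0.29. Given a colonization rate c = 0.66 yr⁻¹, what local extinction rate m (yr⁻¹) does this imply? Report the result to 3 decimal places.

At equilibrium c(1−p*) = m.
m = 0.66 × (1 − 0.29) = 0.66 × 0.7100 = 0.4686.

0.469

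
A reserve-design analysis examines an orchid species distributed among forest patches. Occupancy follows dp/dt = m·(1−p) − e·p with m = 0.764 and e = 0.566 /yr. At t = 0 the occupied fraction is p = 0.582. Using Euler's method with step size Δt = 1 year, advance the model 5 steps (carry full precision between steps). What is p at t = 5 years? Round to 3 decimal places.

Update rule: p ← p + [m·(1−p) − e·p]·Δt with Δt = 1.
step 1: Δp = -0.01006, p = 0.57194
step 2: Δp = +0.00332, p = 0.57526
step 3: Δp = -0.00110, p = 0.57416
step 4: Δp = +0.00036, p = 0.57453
step 5: Δp = -0.00012, p = 0.57441

0.574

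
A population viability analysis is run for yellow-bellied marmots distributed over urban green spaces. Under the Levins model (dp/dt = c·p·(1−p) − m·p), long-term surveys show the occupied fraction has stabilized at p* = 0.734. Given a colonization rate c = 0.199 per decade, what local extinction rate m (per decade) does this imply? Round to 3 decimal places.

0.053

At equilibrium c(1−p*) = m.
m = 0.199 × (1 − 0.734) = 0.199 × 0.2660 = 0.0529.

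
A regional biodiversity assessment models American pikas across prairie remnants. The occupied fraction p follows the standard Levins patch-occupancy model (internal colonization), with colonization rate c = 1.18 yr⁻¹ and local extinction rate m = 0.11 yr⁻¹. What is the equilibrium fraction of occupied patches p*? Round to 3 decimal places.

0.907

Setting dp/dt = 0 and dividing through by p* gives c·(1−p*) = m.
So p* = 1 − m/c = 1 − 0.11/1.18 = 1 − 0.0932 = 0.9068.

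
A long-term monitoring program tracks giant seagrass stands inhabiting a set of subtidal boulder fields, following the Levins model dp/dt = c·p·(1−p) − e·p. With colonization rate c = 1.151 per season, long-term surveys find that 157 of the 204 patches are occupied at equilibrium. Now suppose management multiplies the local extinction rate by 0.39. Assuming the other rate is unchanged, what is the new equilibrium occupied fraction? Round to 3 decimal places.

0.910

Observed p* = 157/204 = 0.76961.
Balance c(1−p*) = e gives e = 1.151×(1 − 0.76961) = 0.26518.
New p* = 1 − e/c = 1 − 0.10342/1.15100 = 0.91015.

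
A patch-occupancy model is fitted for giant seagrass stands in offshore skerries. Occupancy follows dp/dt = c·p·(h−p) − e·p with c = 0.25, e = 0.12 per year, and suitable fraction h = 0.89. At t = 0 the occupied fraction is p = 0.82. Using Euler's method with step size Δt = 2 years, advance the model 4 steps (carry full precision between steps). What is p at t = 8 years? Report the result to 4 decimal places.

Update rule: p ← p + [c·p·(h−p) − e·p]·Δt with Δt = 2.
p: 0.82000 → 0.65190  (Δp = -0.16810)
p: 0.65190 → 0.57305  (Δp = -0.07885)
p: 0.57305 → 0.52633  (Δp = -0.04672)
p: 0.52633 → 0.49572  (Δp = -0.03062)

0.4957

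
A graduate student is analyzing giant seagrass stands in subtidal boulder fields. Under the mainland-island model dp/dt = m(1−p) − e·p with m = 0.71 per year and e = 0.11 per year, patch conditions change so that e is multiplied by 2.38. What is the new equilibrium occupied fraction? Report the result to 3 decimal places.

Before: p* = 0.71/(0.71+0.11) = 0.8659.
After: m = 0.71, e = 0.2618; p* = 0.71/0.9718 = 0.7306.

0.731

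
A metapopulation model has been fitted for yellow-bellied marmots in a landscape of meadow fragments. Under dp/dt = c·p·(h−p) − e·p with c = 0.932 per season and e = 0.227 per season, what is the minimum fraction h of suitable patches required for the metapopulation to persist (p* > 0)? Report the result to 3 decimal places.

0.244

p* = h − e/c is positive only when h > e/c.
h_min = e/c = 0.227/0.932 = 0.2436.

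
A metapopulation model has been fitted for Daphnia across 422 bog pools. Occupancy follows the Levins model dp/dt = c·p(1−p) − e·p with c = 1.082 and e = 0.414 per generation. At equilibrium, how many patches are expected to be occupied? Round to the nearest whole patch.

261

p* = 1 − e/c = 1 − 0.414/1.082 = 0.6174.
Expected occupied patches = N × p* = 422 × 0.6174 = 260.53 ≈ 261.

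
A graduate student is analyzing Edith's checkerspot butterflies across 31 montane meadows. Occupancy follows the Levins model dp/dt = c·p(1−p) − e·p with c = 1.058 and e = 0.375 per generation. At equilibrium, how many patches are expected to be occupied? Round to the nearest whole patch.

20

p* = 1 − e/c = 1 − 0.375/1.058 = 0.6456.
Expected occupied patches = N × p* = 31 × 0.6456 = 20.01 ≈ 20.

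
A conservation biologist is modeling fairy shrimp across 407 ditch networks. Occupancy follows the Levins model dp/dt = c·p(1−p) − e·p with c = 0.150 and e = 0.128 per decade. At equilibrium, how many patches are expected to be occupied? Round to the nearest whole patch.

60

p* = 1 − e/c = 1 − 0.128/0.150 = 0.1467.
Expected occupied patches = N × p* = 407 × 0.1467 = 59.69 ≈ 60.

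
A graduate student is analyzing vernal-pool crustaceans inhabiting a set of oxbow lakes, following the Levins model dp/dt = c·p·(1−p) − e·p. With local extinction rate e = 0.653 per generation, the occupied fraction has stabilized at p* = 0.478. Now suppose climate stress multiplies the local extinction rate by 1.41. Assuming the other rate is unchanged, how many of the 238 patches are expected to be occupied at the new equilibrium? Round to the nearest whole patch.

Balance c(1−p*) = e gives c = e/(1 − 0.47800) = 0.653/0.52200 = 1.25096.
New p* = 1 − e/c = 1 − 0.92073/1.25096 = 0.26398.
Expected occupied = 238 × 0.26398 = 62.83 ≈ 63.

63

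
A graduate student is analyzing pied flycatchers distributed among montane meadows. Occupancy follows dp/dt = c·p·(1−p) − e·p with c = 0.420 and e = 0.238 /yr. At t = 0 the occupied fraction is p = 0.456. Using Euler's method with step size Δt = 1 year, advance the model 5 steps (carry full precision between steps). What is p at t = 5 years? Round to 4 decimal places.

Update rule: p ← p + [c·p·(1−p) − e·p]·Δt with Δt = 1.
  1  |  dp/dt·Δt = -0.004341  |  p_1 = 0.451659
  2  |  dp/dt·Δt = -0.003476  |  p_2 = 0.448183
  3  |  dp/dt·Δt = -0.002795  |  p_3 = 0.445387
  4  |  dp/dt·Δt = -0.002255  |  p_4 = 0.443133
  5  |  dp/dt·Δt = -0.001824  |  p_5 = 0.441309

0.4413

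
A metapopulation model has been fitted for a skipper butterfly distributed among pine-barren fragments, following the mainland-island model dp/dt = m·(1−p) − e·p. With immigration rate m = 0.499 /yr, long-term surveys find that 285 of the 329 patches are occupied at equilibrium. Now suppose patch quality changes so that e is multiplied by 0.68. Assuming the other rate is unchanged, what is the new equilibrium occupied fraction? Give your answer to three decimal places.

Observed p* = 285/329 = 0.86626.
Balance m(1−p*) = e·p* gives e = m(1−p*)/p* = 0.499×0.13374/0.86626 = 0.07704.
New p* = m/(m+e) = 0.49900/(0.49900+0.05239) = 0.90499.

0.905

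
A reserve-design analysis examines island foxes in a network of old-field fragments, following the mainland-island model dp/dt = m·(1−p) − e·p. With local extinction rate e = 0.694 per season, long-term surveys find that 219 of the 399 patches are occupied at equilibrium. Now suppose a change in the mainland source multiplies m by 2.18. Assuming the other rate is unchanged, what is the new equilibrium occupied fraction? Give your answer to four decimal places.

Observed p* = 219/399 = 0.54887.
Balance m(1−p*) = e·p* gives m = e·p*/(1−p*) = 0.694×0.54887/0.45113 = 0.84436.
New p* = m/(m+e) = 1.84070/(1.84070+0.69400) = 0.72620.

0.7262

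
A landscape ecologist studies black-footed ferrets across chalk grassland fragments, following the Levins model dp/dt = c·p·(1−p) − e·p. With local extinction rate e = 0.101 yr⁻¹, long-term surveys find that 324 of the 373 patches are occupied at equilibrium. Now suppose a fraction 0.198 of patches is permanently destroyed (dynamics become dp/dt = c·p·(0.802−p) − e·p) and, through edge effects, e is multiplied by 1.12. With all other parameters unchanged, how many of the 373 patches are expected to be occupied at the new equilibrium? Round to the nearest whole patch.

244

Observed p* = 324/373 = 0.86863.
Balance c(1−p*) = e gives c = e/(1 − 0.86863) = 0.101/0.13137 = 0.76882.
New p* = 0.802 − e/c = 0.802 − 0.11312/0.76882 = 0.65487.
Expected occupied = 373 × 0.65487 = 244.27 ≈ 244.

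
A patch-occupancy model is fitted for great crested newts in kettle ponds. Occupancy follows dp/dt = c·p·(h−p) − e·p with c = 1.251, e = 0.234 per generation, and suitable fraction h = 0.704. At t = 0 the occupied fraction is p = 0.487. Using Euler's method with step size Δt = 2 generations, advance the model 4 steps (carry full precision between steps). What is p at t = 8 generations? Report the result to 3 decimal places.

0.517

Update rule: p ← p + [c·p·(h−p) − e·p]·Δt with Δt = 2.
step 1: Δp = +0.03649, p = 0.52349
step 2: Δp = -0.00857, p = 0.51492
step 3: Δp = +0.00261, p = 0.51753
step 4: Δp = -0.00076, p = 0.51678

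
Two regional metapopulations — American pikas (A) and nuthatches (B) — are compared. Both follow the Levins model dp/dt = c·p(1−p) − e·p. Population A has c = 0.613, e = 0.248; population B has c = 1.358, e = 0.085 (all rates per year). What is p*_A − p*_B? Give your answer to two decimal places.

A: p*_A = 1 − 0.248/0.613 = 0.5954.
B: p*_B = 1 − 0.085/1.358 = 0.9374.
p*_A − p*_B = 0.5954 − 0.9374 = -0.3420.

-0.34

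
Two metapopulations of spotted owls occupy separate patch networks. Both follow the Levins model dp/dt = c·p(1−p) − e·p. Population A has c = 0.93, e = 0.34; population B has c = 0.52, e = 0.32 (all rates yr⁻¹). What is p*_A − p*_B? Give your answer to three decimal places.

0.250

A: p*_A = 1 − 0.34/0.93 = 0.6344.
B: p*_B = 1 − 0.32/0.52 = 0.3846.
p*_A − p*_B = 0.6344 − 0.3846 = 0.2498.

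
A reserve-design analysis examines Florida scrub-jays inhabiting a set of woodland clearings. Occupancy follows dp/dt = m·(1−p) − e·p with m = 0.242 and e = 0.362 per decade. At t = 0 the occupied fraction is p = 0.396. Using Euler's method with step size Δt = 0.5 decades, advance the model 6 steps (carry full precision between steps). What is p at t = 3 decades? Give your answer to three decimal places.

Update rule: p ← p + [m·(1−p) − e·p]·Δt with Δt = 0.5.
p: 0.39600 → 0.39741  (Δp = +0.00141)
p: 0.39741 → 0.39839  (Δp = +0.00098)
p: 0.39839 → 0.39908  (Δp = +0.00069)
p: 0.39908 → 0.39956  (Δp = +0.00048)
p: 0.39956 → 0.39989  (Δp = +0.00033)
p: 0.39989 → 0.40012  (Δp = +0.00023)

0.400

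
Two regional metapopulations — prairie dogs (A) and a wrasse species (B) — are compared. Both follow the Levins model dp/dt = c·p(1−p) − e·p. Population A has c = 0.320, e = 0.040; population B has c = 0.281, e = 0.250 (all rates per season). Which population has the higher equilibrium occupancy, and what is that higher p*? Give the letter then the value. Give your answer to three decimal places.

A: p*_A = 1 − 0.040/0.320 = 0.8750.
B: p*_B = 1 − 0.250/0.281 = 0.1103.
A is higher at 0.8750.

A, 0.875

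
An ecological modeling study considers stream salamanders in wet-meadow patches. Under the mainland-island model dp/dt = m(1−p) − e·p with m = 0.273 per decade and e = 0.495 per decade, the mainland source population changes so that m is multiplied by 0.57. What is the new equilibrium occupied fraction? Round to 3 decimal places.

Before: p* = 0.273/(0.273+0.495) = 0.3555.
After: m = 0.15561, e = 0.495; p* = 0.15561/0.6506 = 0.2392.

0.239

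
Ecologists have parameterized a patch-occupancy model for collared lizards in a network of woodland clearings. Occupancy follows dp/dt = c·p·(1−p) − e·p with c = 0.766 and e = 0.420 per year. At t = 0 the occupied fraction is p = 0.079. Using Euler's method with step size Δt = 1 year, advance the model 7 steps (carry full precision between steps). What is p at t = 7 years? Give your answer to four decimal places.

0.3112

Update rule: p ← p + [c·p·(1−p) − e·p]·Δt with Δt = 1.
  1  |  dp/dt·Δt = +0.022553  |  p_1 = 0.101553
  2  |  dp/dt·Δt = +0.027238  |  p_2 = 0.128791
  3  |  dp/dt·Δt = +0.031856  |  p_3 = 0.160647
  4  |  dp/dt·Δt = +0.035815  |  p_4 = 0.196462
  5  |  dp/dt·Δt = +0.038410  |  p_5 = 0.234873
  6  |  dp/dt·Δt = +0.039009  |  p_6 = 0.273882
  7  |  dp/dt·Δt = +0.037304  |  p_7 = 0.311187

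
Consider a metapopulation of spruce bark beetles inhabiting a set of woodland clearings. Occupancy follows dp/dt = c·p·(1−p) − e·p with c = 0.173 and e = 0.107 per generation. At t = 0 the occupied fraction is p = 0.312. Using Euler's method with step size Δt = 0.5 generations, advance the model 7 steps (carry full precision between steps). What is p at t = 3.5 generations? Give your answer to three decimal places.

Update rule: p ← p + [c·p·(1−p) − e·p]·Δt with Δt = 0.5.
step 1: Δp = +0.00188, p = 0.31388
step 2: Δp = +0.00184, p = 0.31571
step 3: Δp = +0.00180, p = 0.31751
step 4: Δp = +0.00176, p = 0.31927
step 5: Δp = +0.00172, p = 0.32098
step 6: Δp = +0.00168, p = 0.32267
step 7: Δp = +0.00164, p = 0.32431

0.324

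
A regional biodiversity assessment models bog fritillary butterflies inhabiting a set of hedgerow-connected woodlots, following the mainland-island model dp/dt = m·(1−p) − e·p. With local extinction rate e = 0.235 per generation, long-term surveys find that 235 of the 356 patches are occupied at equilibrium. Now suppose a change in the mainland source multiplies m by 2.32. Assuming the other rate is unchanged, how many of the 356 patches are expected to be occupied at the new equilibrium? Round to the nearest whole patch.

Observed p* = 235/356 = 0.66011.
Balance m(1−p*) = e·p* gives m = e·p*/(1−p*) = 0.235×0.66011/0.33989 = 0.45640.
New p* = m/(m+e) = 1.05885/(1.05885+0.23500) = 0.81837.
Expected occupied = 356 × 0.81837 = 291.34 ≈ 291.

291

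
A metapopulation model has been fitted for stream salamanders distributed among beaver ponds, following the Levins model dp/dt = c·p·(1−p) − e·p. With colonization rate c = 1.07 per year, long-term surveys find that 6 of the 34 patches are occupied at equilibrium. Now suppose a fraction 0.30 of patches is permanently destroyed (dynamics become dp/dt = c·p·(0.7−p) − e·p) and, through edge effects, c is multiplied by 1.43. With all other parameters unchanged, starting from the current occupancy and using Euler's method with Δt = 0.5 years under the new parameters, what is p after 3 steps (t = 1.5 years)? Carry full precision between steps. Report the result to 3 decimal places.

Observed p* = 6/34 = 0.17647.
Balance c(1−p*) = e gives e = 1.07×(1 − 0.17647) = 0.88118.
Starting from p₀ = 0.17647; update p ← p + (dp/dt)·Δt with the new parameters.
t = 0.5: p = 0.17647 + (-0.00707) = 0.16940
t = 1: p = 0.16940 + (-0.00587) = 0.16353
t = 1.5: p = 0.16353 + (-0.00493) = 0.15860

0.159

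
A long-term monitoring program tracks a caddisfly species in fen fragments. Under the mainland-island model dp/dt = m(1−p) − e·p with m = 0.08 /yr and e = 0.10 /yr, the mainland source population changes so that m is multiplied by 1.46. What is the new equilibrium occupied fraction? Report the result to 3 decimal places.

0.539

Before: p* = 0.08/(0.08+0.10) = 0.4444.
After: m = 0.1168, e = 0.1; p* = 0.1168/0.2168 = 0.5387.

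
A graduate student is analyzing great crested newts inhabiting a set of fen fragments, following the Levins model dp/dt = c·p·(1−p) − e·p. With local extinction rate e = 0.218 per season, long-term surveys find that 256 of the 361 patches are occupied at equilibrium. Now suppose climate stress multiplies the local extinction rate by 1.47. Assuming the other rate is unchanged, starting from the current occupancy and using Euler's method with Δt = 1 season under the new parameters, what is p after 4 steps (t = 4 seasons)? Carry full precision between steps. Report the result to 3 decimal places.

0.583

Observed p* = 256/361 = 0.70914.
Balance c(1−p*) = e gives c = e/(1 − 0.70914) = 0.218/0.29086 = 0.74950.
Starting from p₀ = 0.70914; update p ← p + (dp/dt)·Δt with the new parameters.
p: 0.70914 → 0.63648  (Δp = -0.07266)
p: 0.63648 → 0.60593  (Δp = -0.03055)
p: 0.60593 → 0.59072  (Δp = -0.01521)
p: 0.59072 → 0.58263  (Δp = -0.00809)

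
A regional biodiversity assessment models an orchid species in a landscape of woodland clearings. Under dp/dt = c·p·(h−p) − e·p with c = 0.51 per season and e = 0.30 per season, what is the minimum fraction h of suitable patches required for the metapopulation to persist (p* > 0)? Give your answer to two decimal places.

0.59

p* = h − e/c is positive only when h > e/c.
h_min = e/c = 0.30/0.51 = 0.5882.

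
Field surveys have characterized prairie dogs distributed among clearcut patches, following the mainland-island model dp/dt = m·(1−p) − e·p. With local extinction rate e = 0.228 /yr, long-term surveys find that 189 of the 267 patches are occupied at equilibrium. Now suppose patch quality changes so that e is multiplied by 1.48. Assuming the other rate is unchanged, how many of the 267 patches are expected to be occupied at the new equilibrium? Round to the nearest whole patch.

Observed p* = 189/267 = 0.70787.
Balance m(1−p*) = e·p* gives m = e·p*/(1−p*) = 0.228×0.70787/0.29213 = 0.55247.
New p* = m/(m+e) = 0.55247/(0.55247+0.33744) = 0.62082.
Expected occupied = 267 × 0.62082 = 165.76 ≈ 166.

166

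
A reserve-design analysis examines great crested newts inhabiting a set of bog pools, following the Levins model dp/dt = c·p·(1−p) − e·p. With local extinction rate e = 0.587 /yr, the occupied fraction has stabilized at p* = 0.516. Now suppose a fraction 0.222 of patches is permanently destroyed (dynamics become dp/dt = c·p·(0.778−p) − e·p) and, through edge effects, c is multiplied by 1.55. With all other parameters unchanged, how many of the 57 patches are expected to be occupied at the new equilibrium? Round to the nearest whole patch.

27

Balance c(1−p*) = e gives c = e/(1 − 0.51600) = 0.587/0.48400 = 1.21281.
New p* = 0.778 − e/c = 0.778 − 0.58700/1.87986 = 0.46574.
Expected occupied = 57 × 0.46574 = 26.55 ≈ 27.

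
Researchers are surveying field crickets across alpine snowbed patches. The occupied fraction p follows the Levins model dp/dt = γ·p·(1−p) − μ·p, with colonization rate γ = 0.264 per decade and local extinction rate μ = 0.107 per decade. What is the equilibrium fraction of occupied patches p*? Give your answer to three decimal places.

0.595

At equilibrium, colonization balances extinction: γ·p*·(1−p*) = μ·p*.
So p* = 1 − μ/γ = 1 − 0.107/0.264 = 1 − 0.4053 = 0.5947.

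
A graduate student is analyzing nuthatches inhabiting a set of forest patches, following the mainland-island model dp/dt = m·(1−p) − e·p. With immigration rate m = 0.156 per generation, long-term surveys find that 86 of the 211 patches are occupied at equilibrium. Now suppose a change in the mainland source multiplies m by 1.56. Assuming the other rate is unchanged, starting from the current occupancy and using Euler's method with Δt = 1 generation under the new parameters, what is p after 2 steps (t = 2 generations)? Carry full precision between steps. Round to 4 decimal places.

0.4868

Observed p* = 86/211 = 0.40758.
Balance m(1−p*) = e·p* gives e = m(1−p*)/p* = 0.156×0.59242/0.40758 = 0.22674.
Starting from p₀ = 0.40758; update p ← p + (dp/dt)·Δt with the new parameters.
t = 1: p = 0.40758 + (+0.05175) = 0.45934
t = 2: p = 0.45934 + (+0.02742) = 0.48676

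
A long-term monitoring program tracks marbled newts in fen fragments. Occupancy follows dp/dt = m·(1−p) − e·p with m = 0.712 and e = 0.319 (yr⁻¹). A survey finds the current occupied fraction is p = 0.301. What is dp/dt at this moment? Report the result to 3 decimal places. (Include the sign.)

Colonization term: m·(1−p) = 0.712×0.6990 = 0.49769.
Extinction term: e·p = 0.09602.
dp/dt = 0.49769 − 0.09602 = 0.40167.

0.402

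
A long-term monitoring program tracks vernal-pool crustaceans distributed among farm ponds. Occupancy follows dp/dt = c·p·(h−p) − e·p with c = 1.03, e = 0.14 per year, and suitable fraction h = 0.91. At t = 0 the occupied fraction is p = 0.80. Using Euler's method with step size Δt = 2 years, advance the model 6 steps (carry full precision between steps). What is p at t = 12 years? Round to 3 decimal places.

0.775

Update rule: p ← p + [c·p·(h−p) − e·p]·Δt with Δt = 2.
step 1: Δp = -0.04272, p = 0.75728
step 2: Δp = +0.02620, p = 0.78348
step 3: Δp = -0.01518, p = 0.76830
step 4: Δp = +0.00914, p = 0.77744
step 5: Δp = -0.00539, p = 0.77205
step 6: Δp = +0.00322, p = 0.77527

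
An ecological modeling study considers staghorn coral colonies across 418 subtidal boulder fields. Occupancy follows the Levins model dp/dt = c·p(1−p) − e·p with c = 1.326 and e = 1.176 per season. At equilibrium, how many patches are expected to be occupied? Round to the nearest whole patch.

p* = 1 − e/c = 1 − 1.176/1.326 = 0.1131.
Expected occupied patches = N × p* = 418 × 0.1131 = 47.29 ≈ 47.

47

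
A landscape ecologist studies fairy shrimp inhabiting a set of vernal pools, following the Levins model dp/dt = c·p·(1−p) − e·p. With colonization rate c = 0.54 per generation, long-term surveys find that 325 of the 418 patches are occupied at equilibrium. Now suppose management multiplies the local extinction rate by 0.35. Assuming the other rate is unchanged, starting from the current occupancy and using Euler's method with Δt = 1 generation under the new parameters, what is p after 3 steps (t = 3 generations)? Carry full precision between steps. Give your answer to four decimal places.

Observed p* = 325/418 = 0.77751.
Balance c(1−p*) = e gives e = 0.54×(1 − 0.77751) = 0.12014.
Starting from p₀ = 0.77751; update p ← p + (dp/dt)·Δt with the new parameters.
p: 0.77751 → 0.83823  (Δp = +0.06072)
p: 0.83823 → 0.87621  (Δp = +0.03798)
p: 0.87621 → 0.89794  (Δp = +0.02173)

0.8979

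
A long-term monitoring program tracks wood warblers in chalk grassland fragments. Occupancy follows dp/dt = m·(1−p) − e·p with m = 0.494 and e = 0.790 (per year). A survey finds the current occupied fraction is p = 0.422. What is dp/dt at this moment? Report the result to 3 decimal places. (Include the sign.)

Colonization term: m·(1−p) = 0.494×0.5780 = 0.28553.
Extinction term: e·p = 0.33338.
dp/dt = 0.28553 − 0.33338 = -0.04785.

-0.048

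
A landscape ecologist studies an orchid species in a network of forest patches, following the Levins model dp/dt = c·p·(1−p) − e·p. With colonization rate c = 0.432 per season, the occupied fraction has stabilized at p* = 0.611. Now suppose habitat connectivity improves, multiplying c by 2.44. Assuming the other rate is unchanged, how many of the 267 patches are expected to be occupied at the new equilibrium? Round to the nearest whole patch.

224

Balance c(1−p*) = e gives e = 0.432×(1 − 0.61100) = 0.16805.
New p* = 1 − e/c = 1 − 0.16805/1.05408 = 0.84057.
Expected occupied = 267 × 0.84057 = 224.43 ≈ 224.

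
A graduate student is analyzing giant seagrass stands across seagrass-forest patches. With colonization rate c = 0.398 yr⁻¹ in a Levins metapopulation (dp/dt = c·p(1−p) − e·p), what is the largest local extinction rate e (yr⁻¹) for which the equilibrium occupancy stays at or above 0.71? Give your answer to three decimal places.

0.115

1 − e/c ≥ 0.71 ⇒ e ≤ c(1 − 0.71) = 0.398 × 0.2900.
e_max = 0.1154.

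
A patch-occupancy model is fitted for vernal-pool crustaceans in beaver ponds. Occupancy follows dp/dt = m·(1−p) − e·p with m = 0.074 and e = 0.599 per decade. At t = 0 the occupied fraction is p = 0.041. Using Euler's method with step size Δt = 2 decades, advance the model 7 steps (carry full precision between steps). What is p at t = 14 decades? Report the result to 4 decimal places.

0.1100

Update rule: p ← p + [m·(1−p) − e·p]·Δt with Δt = 2.
step 1: Δp = +0.09281, p = 0.13381
step 2: Δp = -0.03211, p = 0.10170
step 3: Δp = +0.01111, p = 0.11281
step 4: Δp = -0.00384, p = 0.10897
step 5: Δp = +0.00133, p = 0.11030
step 6: Δp = -0.00046, p = 0.10984
step 7: Δp = +0.00016, p = 0.11000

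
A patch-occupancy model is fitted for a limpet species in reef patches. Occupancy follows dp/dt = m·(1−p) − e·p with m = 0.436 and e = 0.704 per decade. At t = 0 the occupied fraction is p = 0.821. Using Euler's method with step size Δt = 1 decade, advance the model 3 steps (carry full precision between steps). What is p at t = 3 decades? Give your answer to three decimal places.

Update rule: p ← p + [m·(1−p) − e·p]·Δt with Δt = 1.
p: 0.82100 → 0.32106  (Δp = -0.49994)
p: 0.32106 → 0.39105  (Δp = +0.06999)
p: 0.39105 → 0.38125  (Δp = -0.00980)

0.381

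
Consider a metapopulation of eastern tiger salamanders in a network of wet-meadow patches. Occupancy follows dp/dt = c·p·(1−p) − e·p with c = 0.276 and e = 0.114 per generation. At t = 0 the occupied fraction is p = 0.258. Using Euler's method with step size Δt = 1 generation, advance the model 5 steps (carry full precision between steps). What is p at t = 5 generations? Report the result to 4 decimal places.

Update rule: p ← p + [c·p·(1−p) − e·p]·Δt with Δt = 1.
p: 0.25800 → 0.28142  (Δp = +0.02342)
p: 0.28142 → 0.30516  (Δp = +0.02373)
p: 0.30516 → 0.32889  (Δp = +0.02373)
p: 0.32889 → 0.35232  (Δp = +0.02343)
p: 0.35232 → 0.37513  (Δp = +0.02282)

0.3751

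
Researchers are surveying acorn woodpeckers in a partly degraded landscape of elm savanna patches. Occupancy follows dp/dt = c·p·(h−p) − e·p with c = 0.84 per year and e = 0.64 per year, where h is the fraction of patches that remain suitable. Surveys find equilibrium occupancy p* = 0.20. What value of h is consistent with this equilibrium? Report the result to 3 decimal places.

At equilibrium c(h−p*) = e, so h = p* + e/c.
h = 0.20 + 0.64/0.84 = 0.20 + 0.7619 = 0.9619.

0.962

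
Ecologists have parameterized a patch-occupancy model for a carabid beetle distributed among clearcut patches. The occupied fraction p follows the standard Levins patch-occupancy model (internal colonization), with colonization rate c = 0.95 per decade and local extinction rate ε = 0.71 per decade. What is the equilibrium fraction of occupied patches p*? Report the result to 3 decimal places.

0.253

At equilibrium, colonization balances extinction: c·p*·(1−p*) = ε·p*.
So p* = 1 − ε/c = 1 − 0.71/0.95 = 1 − 0.7474 = 0.2526.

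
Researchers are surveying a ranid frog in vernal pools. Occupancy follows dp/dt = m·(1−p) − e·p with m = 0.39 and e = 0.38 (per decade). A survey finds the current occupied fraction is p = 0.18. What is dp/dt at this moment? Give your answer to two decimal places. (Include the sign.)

0.25

Colonization term: m·(1−p) = 0.39×0.8200 = 0.31980.
Extinction term: e·p = 0.06840.
dp/dt = 0.31980 − 0.06840 = 0.25140.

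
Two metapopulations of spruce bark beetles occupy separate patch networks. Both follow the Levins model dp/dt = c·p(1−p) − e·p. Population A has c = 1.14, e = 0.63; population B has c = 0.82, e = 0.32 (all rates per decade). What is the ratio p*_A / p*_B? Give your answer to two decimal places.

A: p*_A = 1 − 0.63/1.14 = 0.4474.
B: p*_B = 1 − 0.32/0.82 = 0.6098.
p*_A / p*_B = 0.4474/0.6098 = 0.7337.

0.73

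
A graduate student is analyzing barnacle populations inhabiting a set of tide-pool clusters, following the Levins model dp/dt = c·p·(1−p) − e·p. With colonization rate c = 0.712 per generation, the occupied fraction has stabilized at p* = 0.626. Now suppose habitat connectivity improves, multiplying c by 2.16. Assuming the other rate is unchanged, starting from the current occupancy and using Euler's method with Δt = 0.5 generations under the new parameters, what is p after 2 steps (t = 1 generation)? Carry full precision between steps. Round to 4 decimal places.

0.7806

Balance c(1−p*) = e gives e = 0.712×(1 − 0.62600) = 0.26629.
Starting from p₀ = 0.62600; update p ← p + (dp/dt)·Δt with the new parameters.
p: 0.62600 → 0.72268  (Δp = +0.09668)
p: 0.72268 → 0.78057  (Δp = +0.05789)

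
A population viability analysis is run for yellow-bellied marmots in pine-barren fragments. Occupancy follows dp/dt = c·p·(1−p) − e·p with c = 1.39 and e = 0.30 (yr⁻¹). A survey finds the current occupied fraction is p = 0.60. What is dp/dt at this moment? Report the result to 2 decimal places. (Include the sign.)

0.15

Colonization term: c·p·(1−p) = 1.39×0.60×0.4000 = 0.33360.
Extinction term: e·p = 0.18000.
dp/dt = 0.33360 − 0.18000 = 0.15360.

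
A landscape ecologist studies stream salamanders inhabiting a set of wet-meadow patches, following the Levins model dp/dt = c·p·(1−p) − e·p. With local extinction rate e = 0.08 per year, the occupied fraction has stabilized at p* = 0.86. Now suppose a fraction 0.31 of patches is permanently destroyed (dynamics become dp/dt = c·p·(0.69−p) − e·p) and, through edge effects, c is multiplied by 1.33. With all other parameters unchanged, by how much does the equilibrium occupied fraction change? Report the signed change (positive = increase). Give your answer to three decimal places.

-0.275

Balance c(1−p*) = e gives c = e/(1 − 0.86000) = 0.08/0.14000 = 0.57143.
New p* = 0.69 − e/c = 0.69 − 0.08000/0.76000 = 0.58474.
Δp* = 0.58474 − 0.86000 = -0.27526.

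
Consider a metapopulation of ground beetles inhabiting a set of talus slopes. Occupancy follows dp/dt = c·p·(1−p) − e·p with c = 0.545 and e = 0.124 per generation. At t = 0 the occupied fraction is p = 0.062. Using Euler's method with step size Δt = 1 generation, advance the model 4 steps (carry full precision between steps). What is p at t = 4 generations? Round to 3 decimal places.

Update rule: p ← p + [c·p·(1−p) − e·p]·Δt with Δt = 1.
  1  |  dp/dt·Δt = +0.024007  |  p_1 = 0.086007
  2  |  dp/dt·Δt = +0.032177  |  p_2 = 0.118184
  3  |  dp/dt·Δt = +0.042143  |  p_3 = 0.160328
  4  |  dp/dt·Δt = +0.053489  |  p_4 = 0.213817

0.214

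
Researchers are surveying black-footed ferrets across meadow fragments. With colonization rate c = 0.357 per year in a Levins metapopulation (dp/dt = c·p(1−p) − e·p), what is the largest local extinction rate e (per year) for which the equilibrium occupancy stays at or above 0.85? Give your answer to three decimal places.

0.054

1 − e/c ≥ 0.85 ⇒ e ≤ c(1 − 0.85) = 0.357 × 0.1500.
e_max = 0.0536.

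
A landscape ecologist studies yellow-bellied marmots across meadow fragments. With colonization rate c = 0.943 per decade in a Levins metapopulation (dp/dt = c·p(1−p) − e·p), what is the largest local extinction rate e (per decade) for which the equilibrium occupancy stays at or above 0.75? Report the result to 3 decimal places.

0.236

1 − e/c ≥ 0.75 ⇒ e ≤ c(1 − 0.75) = 0.943 × 0.2500.
e_max = 0.2357.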